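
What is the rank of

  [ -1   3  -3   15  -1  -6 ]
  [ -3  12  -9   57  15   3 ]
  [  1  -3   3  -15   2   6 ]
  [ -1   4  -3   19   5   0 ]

rank = 4

r1 → -1·r1
  [  1  -3   3  -15   1  6 ]
  [ -3  12  -9   57  15  3 ]
  [  1  -3   3  -15   2  6 ]
  [ -1   4  -3   19   5  0 ]
r2 → r2 + 3·r1
  [  1  -3   3  -15   1   6 ]
  [  0   3   0   12  18  21 ]
  [  1  -3   3  -15   2   6 ]
  [ -1   4  -3   19   5   0 ]
r3 → r3 − r1
  [  1  -3   3  -15   1   6 ]
  [  0   3   0   12  18  21 ]
  [  0   0   0    0   1   0 ]
  [ -1   4  -3   19   5   0 ]
r4 → r4 + r1
  [ 1  -3  3  -15   1   6 ]
  [ 0   3  0   12  18  21 ]
  [ 0   0  0    0   1   0 ]
  [ 0   1  0    4   6   6 ]
r2 → 1/3·r2
  [ 1  -3  3  -15  1  6 ]
  [ 0   1  0    4  6  7 ]
  [ 0   0  0    0  1  0 ]
  [ 0   1  0    4  6  6 ]
r4 → r4 − r2
  [ 1  -3  3  -15  1   6 ]
  [ 0   1  0    4  6   7 ]
  [ 0   0  0    0  1   0 ]
  [ 0   0  0    0  0  -1 ]
r4 → -1·r4
  [ 1  -3  3  -15  1  6 ]
  [ 0   1  0    4  6  7 ]
  [ 0   0  0    0  1  0 ]
  [ 0   0  0    0  0  1 ]
r2 → r2 − 7·r4
  [ 1  -3  3  -15  1  6 ]
  [ 0   1  0    4  6  0 ]
  [ 0   0  0    0  1  0 ]
  [ 0   0  0    0  0  1 ]
r1 → r1 − 6·r4
  [ 1  -3  3  -15  1  0 ]
  [ 0   1  0    4  6  0 ]
  [ 0   0  0    0  1  0 ]
  [ 0   0  0    0  0  1 ]
r2 → r2 − 6·r3
  [ 1  -3  3  -15  1  0 ]
  [ 0   1  0    4  0  0 ]
  [ 0   0  0    0  1  0 ]
  [ 0   0  0    0  0  1 ]
r1 → r1 − r3
  [ 1  -3  3  -15  0  0 ]
  [ 0   1  0    4  0  0 ]
  [ 0   0  0    0  1  0 ]
  [ 0   0  0    0  0  1 ]
r1 → r1 + 3·r2
  [ 1  0  3  -3  0  0 ]
  [ 0  1  0   4  0  0 ]
  [ 0  0  0   0  1  0 ]
  [ 0  0  0   0  0  1 ]
The reduced form has 4 nonzero rows.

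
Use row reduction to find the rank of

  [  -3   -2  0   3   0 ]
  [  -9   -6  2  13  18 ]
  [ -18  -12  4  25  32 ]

rank = 3

R1 → -1/3·R1
  [   1  2/3  0  -1   0 ]
  [  -9   -6  2  13  18 ]
  [ -18  -12  4  25  32 ]
R2 → R2 + 9·R1
  [   1  2/3  0  -1   0 ]
  [   0    0  2   4  18 ]
  [ -18  -12  4  25  32 ]
R3 → R3 + 18·R1
  [ 1  2/3  0  -1   0 ]
  [ 0    0  2   4  18 ]
  [ 0    0  4   7  32 ]
R2 → 1/2·R2
  [ 1  2/3  0  -1   0 ]
  [ 0    0  1   2   9 ]
  [ 0    0  4   7  32 ]
R3 → R3 − 4·R2
  [ 1  2/3  0  -1   0 ]
  [ 0    0  1   2   9 ]
  [ 0    0  0  -1  -4 ]
R3 → -1·R3
  [ 1  2/3  0  -1  0 ]
  [ 0    0  1   2  9 ]
  [ 0    0  0   1  4 ]
R2 → R2 − 2·R3
  [ 1  2/3  0  -1  0 ]
  [ 0    0  1   0  1 ]
  [ 0    0  0   1  4 ]
R1 → R1 + R3
  [ 1  2/3  0  0  4 ]
  [ 0    0  1  0  1 ]
  [ 0    0  0  1  4 ]
The reduced form has 3 nonzero rows.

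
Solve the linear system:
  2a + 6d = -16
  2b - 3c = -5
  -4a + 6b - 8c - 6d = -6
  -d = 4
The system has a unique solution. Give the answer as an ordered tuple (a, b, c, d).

(4, -1, 1, -4)

Form the augmented matrix and row-reduce:
  [  2  0   0   6  |  -16 ]
  [  0  2  -3   0  |   -5 ]
  [ -4  6  -8  -6  |   -6 ]
  [  0  0   0  -1  |    4 ]
R1 := 1/2·R1
  [  1  0   0   3  |  -8 ]
  [  0  2  -3   0  |  -5 ]
  [ -4  6  -8  -6  |  -6 ]
  [  0  0   0  -1  |   4 ]
R3 := R3 + 4·R1
  [ 1  0   0   3  |   -8 ]
  [ 0  2  -3   0  |   -5 ]
  [ 0  6  -8   6  |  -38 ]
  [ 0  0   0  -1  |    4 ]
R2 := 1/2·R2
  [ 1  0     0   3  |    -8 ]
  [ 0  1  -3/2   0  |  -5/2 ]
  [ 0  6    -8   6  |   -38 ]
  [ 0  0     0  -1  |     4 ]
R3 := R3 − 6·R2
  [ 1  0     0   3  |    -8 ]
  [ 0  1  -3/2   0  |  -5/2 ]
  [ 0  0     1   6  |   -23 ]
  [ 0  0     0  -1  |     4 ]
R4 := -1·R4
  [ 1  0     0  3  |    -8 ]
  [ 0  1  -3/2  0  |  -5/2 ]
  [ 0  0     1  6  |   -23 ]
  [ 0  0     0  1  |    -4 ]
R3 := R3 − 6·R4
  [ 1  0     0  3  |    -8 ]
  [ 0  1  -3/2  0  |  -5/2 ]
  [ 0  0     1  0  |     1 ]
  [ 0  0     0  1  |    -4 ]
R1 := R1 − 3·R4
  [ 1  0     0  0  |     4 ]
  [ 0  1  -3/2  0  |  -5/2 ]
  [ 0  0     1  0  |     1 ]
  [ 0  0     0  1  |    -4 ]
R2 := R2 + 3/2·R3
  [ 1  0  0  0  |   4 ]
  [ 0  1  0  0  |  -1 ]
  [ 0  0  1  0  |   1 ]
  [ 0  0  0  1  |  -4 ]
Reading off the last column: a = 4, b = -1, c = 1, d = -4.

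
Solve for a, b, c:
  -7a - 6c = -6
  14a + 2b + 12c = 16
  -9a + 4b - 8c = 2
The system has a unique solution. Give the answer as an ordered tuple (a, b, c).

(6, 2, -6)

Form the augmented matrix and row-reduce:
  [ -7  0  -6  |  -6 ]
  [ 14  2  12  |  16 ]
  [ -9  4  -8  |   2 ]
R1 -> -1/7·R1
  [  1  0  6/7  |  6/7 ]
  [ 14  2   12  |   16 ]
  [ -9  4   -8  |    2 ]
R2 -> R2 − 14·R1
  [  1  0  6/7  |  6/7 ]
  [  0  2    0  |    4 ]
  [ -9  4   -8  |    2 ]
R3 -> R3 + 9·R1
  [ 1  0   6/7  |   6/7 ]
  [ 0  2     0  |     4 ]
  [ 0  4  -2/7  |  68/7 ]
R2 -> 1/2·R2
  [ 1  0   6/7  |   6/7 ]
  [ 0  1     0  |     2 ]
  [ 0  4  -2/7  |  68/7 ]
R3 -> R3 − 4·R2
  [ 1  0   6/7  |   6/7 ]
  [ 0  1     0  |     2 ]
  [ 0  0  -2/7  |  12/7 ]
R3 -> -7/2·R3
  [ 1  0  6/7  |  6/7 ]
  [ 0  1    0  |    2 ]
  [ 0  0    1  |   -6 ]
R1 -> R1 − 6/7·R3
  [ 1  0  0  |   6 ]
  [ 0  1  0  |   2 ]
  [ 0  0  1  |  -6 ]
Reading off the last column: a = 6, b = 2, c = -6.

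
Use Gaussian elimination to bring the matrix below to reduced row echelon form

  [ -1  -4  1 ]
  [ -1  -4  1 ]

[[1, 4, -1], [0, 0, 0]]

R1 → -1·R1
R2 → R2 + R1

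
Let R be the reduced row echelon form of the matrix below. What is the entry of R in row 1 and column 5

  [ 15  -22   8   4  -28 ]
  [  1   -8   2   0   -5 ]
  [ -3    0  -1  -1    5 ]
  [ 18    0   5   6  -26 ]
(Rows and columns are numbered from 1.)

-1

R1 ← 1/15·R1
  [  1  -22/15  8/15  4/15  -28/15 ]
  [  1      -8     2     0      -5 ]
  [ -3       0    -1    -1       5 ]
  [ 18       0     5     6     -26 ]
R2 ← R2 − R1
  [  1  -22/15   8/15   4/15  -28/15 ]
  [  0  -98/15  22/15  -4/15  -47/15 ]
  [ -3       0     -1     -1       5 ]
  [ 18       0      5      6     -26 ]
R3 ← R3 + 3·R1
  [  1  -22/15   8/15   4/15  -28/15 ]
  [  0  -98/15  22/15  -4/15  -47/15 ]
  [  0   -22/5    3/5   -1/5    -3/5 ]
  [ 18       0      5      6     -26 ]
R4 ← R4 − 18·R1
  [ 1  -22/15   8/15   4/15  -28/15 ]
  [ 0  -98/15  22/15  -4/15  -47/15 ]
  [ 0   -22/5    3/5   -1/5    -3/5 ]
  [ 0   132/5  -23/5    6/5    38/5 ]
R2 ← -15/98·R2
  [ 1  -22/15    8/15  4/15  -28/15 ]
  [ 0       1  -11/49  2/49   47/98 ]
  [ 0   -22/5     3/5  -1/5    -3/5 ]
  [ 0   132/5   -23/5   6/5    38/5 ]
R3 ← R3 + 22/5·R2
  [ 1  -22/15    8/15   4/15  -28/15 ]
  [ 0       1  -11/49   2/49   47/98 ]
  [ 0       0  -19/49  -1/49   74/49 ]
  [ 0   132/5   -23/5    6/5    38/5 ]
R4 ← R4 − 132/5·R2
  [ 1  -22/15    8/15   4/15   -28/15 ]
  [ 0       1  -11/49   2/49    47/98 ]
  [ 0       0  -19/49  -1/49    74/49 ]
  [ 0       0   65/49   6/49  -248/49 ]
R3 ← -49/19·R3
  [ 1  -22/15    8/15  4/15   -28/15 ]
  [ 0       1  -11/49  2/49    47/98 ]
  [ 0       0       1  1/19   -74/19 ]
  [ 0       0   65/49  6/49  -248/49 ]
R4 ← R4 − 65/49·R3
  [ 1  -22/15    8/15  4/15  -28/15 ]
  [ 0       1  -11/49  2/49   47/98 ]
  [ 0       0       1  1/19  -74/19 ]
  [ 0       0       0  1/19    2/19 ]
R4 ← 19·R4
  [ 1  -22/15    8/15  4/15  -28/15 ]
  [ 0       1  -11/49  2/49   47/98 ]
  [ 0       0       1  1/19  -74/19 ]
  [ 0       0       0     1       2 ]
R3 ← R3 − 1/19·R4
  [ 1  -22/15    8/15  4/15  -28/15 ]
  [ 0       1  -11/49  2/49   47/98 ]
  [ 0       0       1     0      -4 ]
  [ 0       0       0     1       2 ]
R2 ← R2 − 2/49·R4
  [ 1  -22/15    8/15  4/15  -28/15 ]
  [ 0       1  -11/49     0   39/98 ]
  [ 0       0       1     0      -4 ]
  [ 0       0       0     1       2 ]
R1 ← R1 − 4/15·R4
  [ 1  -22/15    8/15  0  -12/5 ]
  [ 0       1  -11/49  0  39/98 ]
  [ 0       0       1  0     -4 ]
  [ 0       0       0  1      2 ]
R2 ← R2 + 11/49·R3
  [ 1  -22/15  8/15  0  -12/5 ]
  [ 0       1     0  0   -1/2 ]
  [ 0       0     1  0     -4 ]
  [ 0       0     0  1      2 ]
R1 ← R1 − 8/15·R3
  [ 1  -22/15  0  0  -4/15 ]
  [ 0       1  0  0   -1/2 ]
  [ 0       0  1  0     -4 ]
  [ 0       0  0  1      2 ]
R1 ← R1 + 22/15·R2
  [ 1  0  0  0    -1 ]
  [ 0  1  0  0  -1/2 ]
  [ 0  0  1  0    -4 ]
  [ 0  0  0  1     2 ]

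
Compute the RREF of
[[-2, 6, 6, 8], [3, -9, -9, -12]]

[[1, -3, -3, -4], [0, 0, 0, 0]]

R1 ← -1/2·R1
  [ 1  -3  -3   -4 ]
  [ 3  -9  -9  -12 ]
R2 ← R2 − 3·R1
  [ 1  -3  -3  -4 ]
  [ 0   0   0   0 ]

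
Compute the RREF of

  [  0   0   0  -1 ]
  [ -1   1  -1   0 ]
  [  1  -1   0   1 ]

[[1, -1, 0, 0], [0, 0, 1, 0], [0, 0, 0, 1]]

ρ1 <=> ρ2
ρ1 ← -1·ρ1
ρ3 ← ρ3 − ρ1
ρ2 <=> ρ3
ρ2 ← -1·ρ2
ρ3 ← -1·ρ3
ρ2 ← ρ2 + ρ3
ρ1 ← ρ1 − ρ2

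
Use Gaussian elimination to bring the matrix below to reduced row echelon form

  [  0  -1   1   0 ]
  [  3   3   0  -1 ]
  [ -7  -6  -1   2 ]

[[1, 0, 1, 0], [0, 1, -1, 0], [0, 0, 0, 1]]

ρ1 <-> ρ2
  [  3   3   0  -1 ]
  [  0  -1   1   0 ]
  [ -7  -6  -1   2 ]
ρ1 -> 1/3·ρ1
  [  1   1   0  -1/3 ]
  [  0  -1   1     0 ]
  [ -7  -6  -1     2 ]
ρ3 -> ρ3 + 7·ρ1
  [ 1   1   0  -1/3 ]
  [ 0  -1   1     0 ]
  [ 0   1  -1  -1/3 ]
ρ2 -> -1·ρ2
  [ 1  1   0  -1/3 ]
  [ 0  1  -1     0 ]
  [ 0  1  -1  -1/3 ]
ρ3 -> ρ3 − ρ2
  [ 1  1   0  -1/3 ]
  [ 0  1  -1     0 ]
  [ 0  0   0  -1/3 ]
ρ3 -> -3·ρ3
  [ 1  1   0  -1/3 ]
  [ 0  1  -1     0 ]
  [ 0  0   0     1 ]
ρ1 -> ρ1 + 1/3·ρ3
  [ 1  1   0  0 ]
  [ 0  1  -1  0 ]
  [ 0  0   0  1 ]
ρ1 -> ρ1 − ρ2
  [ 1  0   1  0 ]
  [ 0  1  -1  0 ]
  [ 0  0   0  1 ]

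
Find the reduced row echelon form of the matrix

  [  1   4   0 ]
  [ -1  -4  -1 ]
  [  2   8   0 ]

r2 -> r2 + r1
r3 -> r3 − 2·r1
r2 -> -1·r2

[[1, 4, 0], [0, 0, 1], [0, 0, 0]]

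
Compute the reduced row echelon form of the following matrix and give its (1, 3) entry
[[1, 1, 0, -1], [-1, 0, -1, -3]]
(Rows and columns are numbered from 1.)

1

R2 -> R2 + R1
  [ 1  1   0  -1 ]
  [ 0  1  -1  -4 ]
R1 -> R1 − R2
  [ 1  0   1   3 ]
  [ 0  1  -1  -4 ]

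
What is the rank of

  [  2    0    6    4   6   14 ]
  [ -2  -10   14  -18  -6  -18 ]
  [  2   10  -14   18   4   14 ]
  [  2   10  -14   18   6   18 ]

rank = 3

R1 -> 1/2·R1
  [  1    0    3    2   3    7 ]
  [ -2  -10   14  -18  -6  -18 ]
  [  2   10  -14   18   4   14 ]
  [  2   10  -14   18   6   18 ]
R2 -> R2 + 2·R1
  [ 1    0    3    2  3   7 ]
  [ 0  -10   20  -14  0  -4 ]
  [ 2   10  -14   18  4  14 ]
  [ 2   10  -14   18  6  18 ]
R3 -> R3 − 2·R1
  [ 1    0    3    2   3   7 ]
  [ 0  -10   20  -14   0  -4 ]
  [ 0   10  -20   14  -2   0 ]
  [ 2   10  -14   18   6  18 ]
R4 -> R4 − 2·R1
  [ 1    0    3    2   3   7 ]
  [ 0  -10   20  -14   0  -4 ]
  [ 0   10  -20   14  -2   0 ]
  [ 0   10  -20   14   0   4 ]
R2 -> -1/10·R2
  [ 1   0    3    2   3    7 ]
  [ 0   1   -2  7/5   0  2/5 ]
  [ 0  10  -20   14  -2    0 ]
  [ 0  10  -20   14   0    4 ]
R3 -> R3 − 10·R2
  [ 1   0    3    2   3    7 ]
  [ 0   1   -2  7/5   0  2/5 ]
  [ 0   0    0    0  -2   -4 ]
  [ 0  10  -20   14   0    4 ]
R4 -> R4 − 10·R2
  [ 1  0   3    2   3    7 ]
  [ 0  1  -2  7/5   0  2/5 ]
  [ 0  0   0    0  -2   -4 ]
  [ 0  0   0    0   0    0 ]
R3 -> -1/2·R3
  [ 1  0   3    2  3    7 ]
  [ 0  1  -2  7/5  0  2/5 ]
  [ 0  0   0    0  1    2 ]
  [ 0  0   0    0  0    0 ]
R1 -> R1 − 3·R3
  [ 1  0   3    2  0    1 ]
  [ 0  1  -2  7/5  0  2/5 ]
  [ 0  0   0    0  1    2 ]
  [ 0  0   0    0  0    0 ]
The reduced form has 3 nonzero rows.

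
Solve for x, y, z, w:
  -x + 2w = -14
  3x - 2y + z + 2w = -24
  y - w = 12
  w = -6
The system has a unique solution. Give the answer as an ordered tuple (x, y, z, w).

Form the augmented matrix and row-reduce:
  [ -1   0  0   2  |  -14 ]
  [  3  -2  1   2  |  -24 ]
  [  0   1  0  -1  |   12 ]
  [  0   0  0   1  |   -6 ]
Multiply R1 by -1.
  [ 1   0  0  -2  |   14 ]
  [ 3  -2  1   2  |  -24 ]
  [ 0   1  0  -1  |   12 ]
  [ 0   0  0   1  |   -6 ]
Subtract 3 times R1 from R2.
  [ 1   0  0  -2  |   14 ]
  [ 0  -2  1   8  |  -66 ]
  [ 0   1  0  -1  |   12 ]
  [ 0   0  0   1  |   -6 ]
Multiply R2 by -1/2.
  [ 1  0     0  -2  |  14 ]
  [ 0  1  -1/2  -4  |  33 ]
  [ 0  1     0  -1  |  12 ]
  [ 0  0     0   1  |  -6 ]
Subtract R2 from R3.
  [ 1  0     0  -2  |   14 ]
  [ 0  1  -1/2  -4  |   33 ]
  [ 0  0   1/2   3  |  -21 ]
  [ 0  0     0   1  |   -6 ]
Multiply R3 by 2.
  [ 1  0     0  -2  |   14 ]
  [ 0  1  -1/2  -4  |   33 ]
  [ 0  0     1   6  |  -42 ]
  [ 0  0     0   1  |   -6 ]
Subtract 6 times R4 from R3.
  [ 1  0     0  -2  |  14 ]
  [ 0  1  -1/2  -4  |  33 ]
  [ 0  0     1   0  |  -6 ]
  [ 0  0     0   1  |  -6 ]
Add 4 times R4 to R2.
  [ 1  0     0  -2  |  14 ]
  [ 0  1  -1/2   0  |   9 ]
  [ 0  0     1   0  |  -6 ]
  [ 0  0     0   1  |  -6 ]
Add 2 times R4 to R1.
  [ 1  0     0  0  |   2 ]
  [ 0  1  -1/2  0  |   9 ]
  [ 0  0     1  0  |  -6 ]
  [ 0  0     0  1  |  -6 ]
Add 1/2 times R3 to R2.
  [ 1  0  0  0  |   2 ]
  [ 0  1  0  0  |   6 ]
  [ 0  0  1  0  |  -6 ]
  [ 0  0  0  1  |  -6 ]
Reading off the last column: x = 2, y = 6, z = -6, w = -6.

(2, 6, -6, -6)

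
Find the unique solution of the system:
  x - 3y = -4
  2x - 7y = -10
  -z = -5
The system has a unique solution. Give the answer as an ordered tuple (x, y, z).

(2, 2, 5)

Form the augmented matrix and row-reduce:
  [ 1  -3   0  |   -4 ]
  [ 2  -7   0  |  -10 ]
  [ 0   0  -1  |   -5 ]
R2 := R2 − 2·R1
  [ 1  -3   0  |  -4 ]
  [ 0  -1   0  |  -2 ]
  [ 0   0  -1  |  -5 ]
R2 := -1·R2
  [ 1  -3   0  |  -4 ]
  [ 0   1   0  |   2 ]
  [ 0   0  -1  |  -5 ]
R3 := -1·R3
  [ 1  -3  0  |  -4 ]
  [ 0   1  0  |   2 ]
  [ 0   0  1  |   5 ]
R1 := R1 + 3·R2
  [ 1  0  0  |  2 ]
  [ 0  1  0  |  2 ]
  [ 0  0  1  |  5 ]
Reading off the last column: x = 2, y = 2, z = 5.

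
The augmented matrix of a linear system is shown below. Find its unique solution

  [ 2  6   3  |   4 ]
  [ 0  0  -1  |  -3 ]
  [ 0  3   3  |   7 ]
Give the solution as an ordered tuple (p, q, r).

(-1/2, -2/3, 3)

Multiply R1 by 1/2.
  [ 1  3  3/2  |   2 ]
  [ 0  0   -1  |  -3 ]
  [ 0  3    3  |   7 ]
Swap R2 and R3.
  [ 1  3  3/2  |   2 ]
  [ 0  3    3  |   7 ]
  [ 0  0   -1  |  -3 ]
Multiply R2 by 1/3.
  [ 1  3  3/2  |    2 ]
  [ 0  1    1  |  7/3 ]
  [ 0  0   -1  |   -3 ]
Multiply R3 by -1.
  [ 1  3  3/2  |    2 ]
  [ 0  1    1  |  7/3 ]
  [ 0  0    1  |    3 ]
Subtract R3 from R2.
  [ 1  3  3/2  |     2 ]
  [ 0  1    0  |  -2/3 ]
  [ 0  0    1  |     3 ]
Subtract 3/2 times R3 from R1.
  [ 1  3  0  |  -5/2 ]
  [ 0  1  0  |  -2/3 ]
  [ 0  0  1  |     3 ]
Subtract 3 times R2 from R1.
  [ 1  0  0  |  -1/2 ]
  [ 0  1  0  |  -2/3 ]
  [ 0  0  1  |     3 ]
Reading off the last column: p = -1/2, q = -2/3, r = 3.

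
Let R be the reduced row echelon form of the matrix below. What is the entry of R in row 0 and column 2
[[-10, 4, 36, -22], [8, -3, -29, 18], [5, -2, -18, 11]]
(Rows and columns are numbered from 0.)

Multiply R1 by -1/10.
  [ 1  -2/5  -18/5  11/5 ]
  [ 8    -3    -29    18 ]
  [ 5    -2    -18    11 ]
Subtract 8 times R1 from R2.
  [ 1  -2/5  -18/5  11/5 ]
  [ 0   1/5   -1/5   2/5 ]
  [ 5    -2    -18    11 ]
Subtract 5 times R1 from R3.
  [ 1  -2/5  -18/5  11/5 ]
  [ 0   1/5   -1/5   2/5 ]
  [ 0     0      0     0 ]
Multiply R2 by 5.
  [ 1  -2/5  -18/5  11/5 ]
  [ 0     1     -1     2 ]
  [ 0     0      0     0 ]
Add 2/5 times R2 to R1.
  [ 1  0  -4  3 ]
  [ 0  1  -1  2 ]
  [ 0  0   0  0 ]

-4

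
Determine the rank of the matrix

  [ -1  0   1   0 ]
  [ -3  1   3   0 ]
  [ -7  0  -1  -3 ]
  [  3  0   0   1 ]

rank = 4

ρ1 → -1·ρ1
ρ2 → ρ2 + 3·ρ1
ρ3 → ρ3 + 7·ρ1
ρ4 → ρ4 − 3·ρ1
ρ3 → -1/8·ρ3
ρ4 → ρ4 − 3·ρ3
ρ4 → -8·ρ4
ρ3 → ρ3 − 3/8·ρ4
ρ1 → ρ1 + ρ3
The reduced form has 4 nonzero rows.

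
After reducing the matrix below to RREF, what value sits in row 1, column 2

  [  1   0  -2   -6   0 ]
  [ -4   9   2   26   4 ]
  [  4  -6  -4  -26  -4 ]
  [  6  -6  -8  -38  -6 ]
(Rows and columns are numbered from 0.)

-2/3

ρ2 -> ρ2 + 4·ρ1
  [ 1   0  -2   -6   0 ]
  [ 0   9  -6    2   4 ]
  [ 4  -6  -4  -26  -4 ]
  [ 6  -6  -8  -38  -6 ]
ρ3 -> ρ3 − 4·ρ1
  [ 1   0  -2   -6   0 ]
  [ 0   9  -6    2   4 ]
  [ 0  -6   4   -2  -4 ]
  [ 6  -6  -8  -38  -6 ]
ρ4 -> ρ4 − 6·ρ1
  [ 1   0  -2  -6   0 ]
  [ 0   9  -6   2   4 ]
  [ 0  -6   4  -2  -4 ]
  [ 0  -6   4  -2  -6 ]
ρ2 -> 1/9·ρ2
  [ 1   0    -2   -6    0 ]
  [ 0   1  -2/3  2/9  4/9 ]
  [ 0  -6     4   -2   -4 ]
  [ 0  -6     4   -2   -6 ]
ρ3 -> ρ3 + 6·ρ2
  [ 1   0    -2    -6     0 ]
  [ 0   1  -2/3   2/9   4/9 ]
  [ 0   0     0  -2/3  -4/3 ]
  [ 0  -6     4    -2    -6 ]
ρ4 -> ρ4 + 6·ρ2
  [ 1  0    -2    -6      0 ]
  [ 0  1  -2/3   2/9    4/9 ]
  [ 0  0     0  -2/3   -4/3 ]
  [ 0  0     0  -2/3  -10/3 ]
ρ3 -> -3/2·ρ3
  [ 1  0    -2    -6      0 ]
  [ 0  1  -2/3   2/9    4/9 ]
  [ 0  0     0     1      2 ]
  [ 0  0     0  -2/3  -10/3 ]
ρ4 -> ρ4 + 2/3·ρ3
  [ 1  0    -2   -6    0 ]
  [ 0  1  -2/3  2/9  4/9 ]
  [ 0  0     0    1    2 ]
  [ 0  0     0    0   -2 ]
ρ4 -> -1/2·ρ4
  [ 1  0    -2   -6    0 ]
  [ 0  1  -2/3  2/9  4/9 ]
  [ 0  0     0    1    2 ]
  [ 0  0     0    0    1 ]
ρ3 -> ρ3 − 2·ρ4
  [ 1  0    -2   -6    0 ]
  [ 0  1  -2/3  2/9  4/9 ]
  [ 0  0     0    1    0 ]
  [ 0  0     0    0    1 ]
ρ2 -> ρ2 − 4/9·ρ4
  [ 1  0    -2   -6  0 ]
  [ 0  1  -2/3  2/9  0 ]
  [ 0  0     0    1  0 ]
  [ 0  0     0    0  1 ]
ρ2 -> ρ2 − 2/9·ρ3
  [ 1  0    -2  -6  0 ]
  [ 0  1  -2/3   0  0 ]
  [ 0  0     0   1  0 ]
  [ 0  0     0   0  1 ]
ρ1 -> ρ1 + 6·ρ3
  [ 1  0    -2  0  0 ]
  [ 0  1  -2/3  0  0 ]
  [ 0  0     0  1  0 ]
  [ 0  0     0  0  1 ]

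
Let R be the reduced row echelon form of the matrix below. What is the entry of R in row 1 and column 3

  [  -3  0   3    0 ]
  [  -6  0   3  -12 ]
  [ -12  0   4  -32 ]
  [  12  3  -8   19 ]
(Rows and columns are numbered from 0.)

r1 -> -1/3·r1
  [   1  0  -1    0 ]
  [  -6  0   3  -12 ]
  [ -12  0   4  -32 ]
  [  12  3  -8   19 ]
r2 -> r2 + 6·r1
  [   1  0  -1    0 ]
  [   0  0  -3  -12 ]
  [ -12  0   4  -32 ]
  [  12  3  -8   19 ]
r3 -> r3 + 12·r1
  [  1  0  -1    0 ]
  [  0  0  -3  -12 ]
  [  0  0  -8  -32 ]
  [ 12  3  -8   19 ]
r4 -> r4 − 12·r1
  [ 1  0  -1    0 ]
  [ 0  0  -3  -12 ]
  [ 0  0  -8  -32 ]
  [ 0  3   4   19 ]
r2 <-> r4
  [ 1  0  -1    0 ]
  [ 0  3   4   19 ]
  [ 0  0  -8  -32 ]
  [ 0  0  -3  -12 ]
r2 -> 1/3·r2
  [ 1  0   -1     0 ]
  [ 0  1  4/3  19/3 ]
  [ 0  0   -8   -32 ]
  [ 0  0   -3   -12 ]
r3 -> -1/8·r3
  [ 1  0   -1     0 ]
  [ 0  1  4/3  19/3 ]
  [ 0  0    1     4 ]
  [ 0  0   -3   -12 ]
r4 -> r4 + 3·r3
  [ 1  0   -1     0 ]
  [ 0  1  4/3  19/3 ]
  [ 0  0    1     4 ]
  [ 0  0    0     0 ]
r2 -> r2 − 4/3·r3
  [ 1  0  -1  0 ]
  [ 0  1   0  1 ]
  [ 0  0   1  4 ]
  [ 0  0   0  0 ]
r1 -> r1 + r3
  [ 1  0  0  4 ]
  [ 0  1  0  1 ]
  [ 0  0  1  4 ]
  [ 0  0  0  0 ]

1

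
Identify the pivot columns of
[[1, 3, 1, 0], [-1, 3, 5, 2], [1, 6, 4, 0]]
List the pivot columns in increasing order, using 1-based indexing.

1, 2, 4

Add R1 to R2.
  [ 1  3  1  0 ]
  [ 0  6  6  2 ]
  [ 1  6  4  0 ]
Subtract R1 from R3.
  [ 1  3  1  0 ]
  [ 0  6  6  2 ]
  [ 0  3  3  0 ]
Multiply R2 by 1/6.
  [ 1  3  1    0 ]
  [ 0  1  1  1/3 ]
  [ 0  3  3    0 ]
Subtract 3 times R2 from R3.
  [ 1  3  1    0 ]
  [ 0  1  1  1/3 ]
  [ 0  0  0   -1 ]
Multiply R3 by -1.
  [ 1  3  1    0 ]
  [ 0  1  1  1/3 ]
  [ 0  0  0    1 ]
Subtract 1/3 times R3 from R2.
  [ 1  3  1  0 ]
  [ 0  1  1  0 ]
  [ 0  0  0  1 ]
Subtract 3 times R2 from R1.
  [ 1  0  -2  0 ]
  [ 0  1   1  0 ]
  [ 0  0   0  1 ]
Pivot columns are the columns containing a leading 1.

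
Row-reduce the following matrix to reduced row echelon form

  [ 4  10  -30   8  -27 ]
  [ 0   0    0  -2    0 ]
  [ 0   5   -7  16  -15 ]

R1 → 1/4·R1
  [ 1  5/2  -15/2   2  -27/4 ]
  [ 0    0      0  -2      0 ]
  [ 0    5     -7  16    -15 ]
R2 ↔ R3
  [ 1  5/2  -15/2   2  -27/4 ]
  [ 0    5     -7  16    -15 ]
  [ 0    0      0  -2      0 ]
R2 → 1/5·R2
  [ 1  5/2  -15/2     2  -27/4 ]
  [ 0    1   -7/5  16/5     -3 ]
  [ 0    0      0    -2      0 ]
R3 → -1/2·R3
  [ 1  5/2  -15/2     2  -27/4 ]
  [ 0    1   -7/5  16/5     -3 ]
  [ 0    0      0     1      0 ]
R2 → R2 − 16/5·R3
  [ 1  5/2  -15/2  2  -27/4 ]
  [ 0    1   -7/5  0     -3 ]
  [ 0    0      0  1      0 ]
R1 → R1 − 2·R3
  [ 1  5/2  -15/2  0  -27/4 ]
  [ 0    1   -7/5  0     -3 ]
  [ 0    0      0  1      0 ]
R1 → R1 − 5/2·R2
  [ 1  0    -4  0  3/4 ]
  [ 0  1  -7/5  0   -3 ]
  [ 0  0     0  1    0 ]

[[1, 0, -4, 0, 3/4], [0, 1, -7/5, 0, -3], [0, 0, 0, 1, 0]]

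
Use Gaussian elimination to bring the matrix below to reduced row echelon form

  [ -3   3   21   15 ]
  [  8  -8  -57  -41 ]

[[1, -1, 0, 2], [0, 0, 1, 1]]

R1 -> -1/3·R1
  [ 1  -1   -7   -5 ]
  [ 8  -8  -57  -41 ]
R2 -> R2 − 8·R1
  [ 1  -1  -7  -5 ]
  [ 0   0  -1  -1 ]
R2 -> -1·R2
  [ 1  -1  -7  -5 ]
  [ 0   0   1   1 ]
R1 -> R1 + 7·R2
  [ 1  -1  0  2 ]
  [ 0   0  1  1 ]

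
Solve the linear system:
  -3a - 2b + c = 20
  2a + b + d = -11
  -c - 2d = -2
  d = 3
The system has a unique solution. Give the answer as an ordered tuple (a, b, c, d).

(-4, -6, -4, 3)

Form the augmented matrix and row-reduce:
  [ -3  -2   1   0  |   20 ]
  [  2   1   0   1  |  -11 ]
  [  0   0  -1  -2  |   -2 ]
  [  0   0   0   1  |    3 ]
Multiply R1 by -1/3.
Subtract 2 times R1 from R2.
Multiply R2 by -3.
Multiply R3 by -1.
Subtract 2 times R4 from R3.
Add 3 times R4 to R2.
Add 2 times R3 to R2.
Add 1/3 times R3 to R1.
Subtract 2/3 times R2 from R1.
Reading off the last column: a = -4, b = -6, c = -4, d = 3.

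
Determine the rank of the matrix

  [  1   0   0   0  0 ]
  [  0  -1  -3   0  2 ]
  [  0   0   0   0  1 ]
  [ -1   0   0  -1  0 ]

ρ4 -> ρ4 + ρ1
  [ 1   0   0   0  0 ]
  [ 0  -1  -3   0  2 ]
  [ 0   0   0   0  1 ]
  [ 0   0   0  -1  0 ]
ρ2 -> -1·ρ2
  [ 1  0  0   0   0 ]
  [ 0  1  3   0  -2 ]
  [ 0  0  0   0   1 ]
  [ 0  0  0  -1   0 ]
ρ3 ↔ ρ4
  [ 1  0  0   0   0 ]
  [ 0  1  3   0  -2 ]
  [ 0  0  0  -1   0 ]
  [ 0  0  0   0   1 ]
ρ3 -> -1·ρ3
  [ 1  0  0  0   0 ]
  [ 0  1  3  0  -2 ]
  [ 0  0  0  1   0 ]
  [ 0  0  0  0   1 ]
ρ2 -> ρ2 + 2·ρ4
  [ 1  0  0  0  0 ]
  [ 0  1  3  0  0 ]
  [ 0  0  0  1  0 ]
  [ 0  0  0  0  1 ]
The reduced form has 4 nonzero rows.

rank = 4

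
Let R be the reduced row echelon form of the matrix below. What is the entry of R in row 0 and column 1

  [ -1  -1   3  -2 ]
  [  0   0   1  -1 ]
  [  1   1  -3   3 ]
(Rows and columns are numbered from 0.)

1

Multiply R1 by -1.
  [ 1  1  -3   2 ]
  [ 0  0   1  -1 ]
  [ 1  1  -3   3 ]
Subtract R1 from R3.
  [ 1  1  -3   2 ]
  [ 0  0   1  -1 ]
  [ 0  0   0   1 ]
Add R3 to R2.
  [ 1  1  -3  2 ]
  [ 0  0   1  0 ]
  [ 0  0   0  1 ]
Subtract 2 times R3 from R1.
  [ 1  1  -3  0 ]
  [ 0  0   1  0 ]
  [ 0  0   0  1 ]
Add 3 times R2 to R1.
  [ 1  1  0  0 ]
  [ 0  0  1  0 ]
  [ 0  0  0  1 ]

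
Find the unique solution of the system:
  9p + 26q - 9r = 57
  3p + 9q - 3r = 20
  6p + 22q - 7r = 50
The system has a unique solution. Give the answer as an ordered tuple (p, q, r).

(-1/3, 3, 2)

Form the augmented matrix and row-reduce:
  [ 9  26  -9  |  57 ]
  [ 3   9  -3  |  20 ]
  [ 6  22  -7  |  50 ]
R1 → 1/9·R1
  [ 1  26/9  -1  |  19/3 ]
  [ 3     9  -3  |    20 ]
  [ 6    22  -7  |    50 ]
R2 → R2 − 3·R1
  [ 1  26/9  -1  |  19/3 ]
  [ 0   1/3   0  |     1 ]
  [ 6    22  -7  |    50 ]
R3 → R3 − 6·R1
  [ 1  26/9  -1  |  19/3 ]
  [ 0   1/3   0  |     1 ]
  [ 0  14/3  -1  |    12 ]
R2 → 3·R2
  [ 1  26/9  -1  |  19/3 ]
  [ 0     1   0  |     3 ]
  [ 0  14/3  -1  |    12 ]
R3 → R3 − 14/3·R2
  [ 1  26/9  -1  |  19/3 ]
  [ 0     1   0  |     3 ]
  [ 0     0  -1  |    -2 ]
R3 → -1·R3
  [ 1  26/9  -1  |  19/3 ]
  [ 0     1   0  |     3 ]
  [ 0     0   1  |     2 ]
R1 → R1 + R3
  [ 1  26/9  0  |  25/3 ]
  [ 0     1  0  |     3 ]
  [ 0     0  1  |     2 ]
R1 → R1 − 26/9·R2
  [ 1  0  0  |  -1/3 ]
  [ 0  1  0  |     3 ]
  [ 0  0  1  |     2 ]
Reading off the last column: p = -1/3, q = 3, r = 2.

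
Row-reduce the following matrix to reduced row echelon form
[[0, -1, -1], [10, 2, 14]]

[[1, 0, 6/5], [0, 1, 1]]

ρ1 <-> ρ2
  [ 10   2  14 ]
  [  0  -1  -1 ]
ρ1 ← 1/10·ρ1
  [ 1  1/5  7/5 ]
  [ 0   -1   -1 ]
ρ2 ← -1·ρ2
  [ 1  1/5  7/5 ]
  [ 0    1    1 ]
ρ1 ← ρ1 − 1/5·ρ2
  [ 1  0  6/5 ]
  [ 0  1    1 ]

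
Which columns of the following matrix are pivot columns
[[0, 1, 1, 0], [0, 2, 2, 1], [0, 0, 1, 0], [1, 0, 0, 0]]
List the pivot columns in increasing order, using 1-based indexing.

1, 2, 3, 4

Swap R1 and R4.
  [ 1  0  0  0 ]
  [ 0  2  2  1 ]
  [ 0  0  1  0 ]
  [ 0  1  1  0 ]
Multiply R2 by 1/2.
  [ 1  0  0    0 ]
  [ 0  1  1  1/2 ]
  [ 0  0  1    0 ]
  [ 0  1  1    0 ]
Subtract R2 from R4.
  [ 1  0  0     0 ]
  [ 0  1  1   1/2 ]
  [ 0  0  1     0 ]
  [ 0  0  0  -1/2 ]
Multiply R4 by -2.
  [ 1  0  0    0 ]
  [ 0  1  1  1/2 ]
  [ 0  0  1    0 ]
  [ 0  0  0    1 ]
Subtract 1/2 times R4 from R2.
  [ 1  0  0  0 ]
  [ 0  1  1  0 ]
  [ 0  0  1  0 ]
  [ 0  0  0  1 ]
Subtract R3 from R2.
  [ 1  0  0  0 ]
  [ 0  1  0  0 ]
  [ 0  0  1  0 ]
  [ 0  0  0  1 ]
Pivot columns are the columns containing a leading 1.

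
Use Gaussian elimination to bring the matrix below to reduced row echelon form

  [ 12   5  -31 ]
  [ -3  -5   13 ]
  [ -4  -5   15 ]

Multiply ρ1 by 1/12.
  [  1  5/12  -31/12 ]
  [ -3    -5      13 ]
  [ -4    -5      15 ]
Add 3 times ρ1 to ρ2.
  [  1   5/12  -31/12 ]
  [  0  -15/4    21/4 ]
  [ -4     -5      15 ]
Add 4 times ρ1 to ρ3.
  [ 1   5/12  -31/12 ]
  [ 0  -15/4    21/4 ]
  [ 0  -10/3    14/3 ]
Multiply ρ2 by -4/15.
  [ 1   5/12  -31/12 ]
  [ 0      1    -7/5 ]
  [ 0  -10/3    14/3 ]
Add 10/3 times ρ2 to ρ3.
  [ 1  5/12  -31/12 ]
  [ 0     1    -7/5 ]
  [ 0     0       0 ]
Subtract 5/12 times ρ2 from ρ1.
  [ 1  0    -2 ]
  [ 0  1  -7/5 ]
  [ 0  0     0 ]

[[1, 0, -2], [0, 1, -7/5], [0, 0, 0]]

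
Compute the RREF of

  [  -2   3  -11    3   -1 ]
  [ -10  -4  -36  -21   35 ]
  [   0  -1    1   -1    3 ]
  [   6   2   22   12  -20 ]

ρ1 → -1/2·ρ1
  [   1  -3/2  11/2  -3/2  1/2 ]
  [ -10    -4   -36   -21   35 ]
  [   0    -1     1    -1    3 ]
  [   6     2    22    12  -20 ]
ρ2 → ρ2 + 10·ρ1
  [ 1  -3/2  11/2  -3/2  1/2 ]
  [ 0   -19    19   -36   40 ]
  [ 0    -1     1    -1    3 ]
  [ 6     2    22    12  -20 ]
ρ4 → ρ4 − 6·ρ1
  [ 1  -3/2  11/2  -3/2  1/2 ]
  [ 0   -19    19   -36   40 ]
  [ 0    -1     1    -1    3 ]
  [ 0    11   -11    21  -23 ]
ρ2 → -1/19·ρ2
  [ 1  -3/2  11/2   -3/2     1/2 ]
  [ 0     1    -1  36/19  -40/19 ]
  [ 0    -1     1     -1       3 ]
  [ 0    11   -11     21     -23 ]
ρ3 → ρ3 + ρ2
  [ 1  -3/2  11/2   -3/2     1/2 ]
  [ 0     1    -1  36/19  -40/19 ]
  [ 0     0     0  17/19   17/19 ]
  [ 0    11   -11     21     -23 ]
ρ4 → ρ4 − 11·ρ2
  [ 1  -3/2  11/2   -3/2     1/2 ]
  [ 0     1    -1  36/19  -40/19 ]
  [ 0     0     0  17/19   17/19 ]
  [ 0     0     0   3/19    3/19 ]
ρ3 → 19/17·ρ3
  [ 1  -3/2  11/2   -3/2     1/2 ]
  [ 0     1    -1  36/19  -40/19 ]
  [ 0     0     0      1       1 ]
  [ 0     0     0   3/19    3/19 ]
ρ4 → ρ4 − 3/19·ρ3
  [ 1  -3/2  11/2   -3/2     1/2 ]
  [ 0     1    -1  36/19  -40/19 ]
  [ 0     0     0      1       1 ]
  [ 0     0     0      0       0 ]
ρ2 → ρ2 − 36/19·ρ3
  [ 1  -3/2  11/2  -3/2  1/2 ]
  [ 0     1    -1     0   -4 ]
  [ 0     0     0     1    1 ]
  [ 0     0     0     0    0 ]
ρ1 → ρ1 + 3/2·ρ3
  [ 1  -3/2  11/2  0   2 ]
  [ 0     1    -1  0  -4 ]
  [ 0     0     0  1   1 ]
  [ 0     0     0  0   0 ]
ρ1 → ρ1 + 3/2·ρ2
  [ 1  0   4  0  -4 ]
  [ 0  1  -1  0  -4 ]
  [ 0  0   0  1   1 ]
  [ 0  0   0  0   0 ]

[[1, 0, 4, 0, -4], [0, 1, -1, 0, -4], [0, 0, 0, 1, 1], [0, 0, 0, 0, 0]]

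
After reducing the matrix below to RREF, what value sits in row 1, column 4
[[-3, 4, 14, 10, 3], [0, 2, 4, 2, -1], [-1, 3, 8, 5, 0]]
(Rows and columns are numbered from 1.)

-2

Multiply R1 by -1/3.
  [  1  -4/3  -14/3  -10/3  -1 ]
  [  0     2      4      2  -1 ]
  [ -1     3      8      5   0 ]
Add R1 to R3.
  [ 1  -4/3  -14/3  -10/3  -1 ]
  [ 0     2      4      2  -1 ]
  [ 0   5/3   10/3    5/3  -1 ]
Multiply R2 by 1/2.
  [ 1  -4/3  -14/3  -10/3    -1 ]
  [ 0     1      2      1  -1/2 ]
  [ 0   5/3   10/3    5/3    -1 ]
Subtract 5/3 times R2 from R3.
  [ 1  -4/3  -14/3  -10/3    -1 ]
  [ 0     1      2      1  -1/2 ]
  [ 0     0      0      0  -1/6 ]
Multiply R3 by -6.
  [ 1  -4/3  -14/3  -10/3    -1 ]
  [ 0     1      2      1  -1/2 ]
  [ 0     0      0      0     1 ]
Add 1/2 times R3 to R2.
  [ 1  -4/3  -14/3  -10/3  -1 ]
  [ 0     1      2      1   0 ]
  [ 0     0      0      0   1 ]
Add R3 to R1.
  [ 1  -4/3  -14/3  -10/3  0 ]
  [ 0     1      2      1  0 ]
  [ 0     0      0      0  1 ]
Add 4/3 times R2 to R1.
  [ 1  0  -2  -2  0 ]
  [ 0  1   2   1  0 ]
  [ 0  0   0   0  1 ]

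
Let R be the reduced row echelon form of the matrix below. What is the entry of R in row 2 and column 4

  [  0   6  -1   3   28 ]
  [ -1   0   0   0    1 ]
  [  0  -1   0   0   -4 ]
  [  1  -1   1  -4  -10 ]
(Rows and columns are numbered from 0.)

-1

Swap r1 and r2.
  [ -1   0   0   0    1 ]
  [  0   6  -1   3   28 ]
  [  0  -1   0   0   -4 ]
  [  1  -1   1  -4  -10 ]
Multiply r1 by -1.
  [ 1   0   0   0   -1 ]
  [ 0   6  -1   3   28 ]
  [ 0  -1   0   0   -4 ]
  [ 1  -1   1  -4  -10 ]
Subtract r1 from r4.
  [ 1   0   0   0  -1 ]
  [ 0   6  -1   3  28 ]
  [ 0  -1   0   0  -4 ]
  [ 0  -1   1  -4  -9 ]
Multiply r2 by 1/6.
  [ 1   0     0    0    -1 ]
  [ 0   1  -1/6  1/2  14/3 ]
  [ 0  -1     0    0    -4 ]
  [ 0  -1     1   -4    -9 ]
Add r2 to r3.
  [ 1   0     0    0    -1 ]
  [ 0   1  -1/6  1/2  14/3 ]
  [ 0   0  -1/6  1/2   2/3 ]
  [ 0  -1     1   -4    -9 ]
Add r2 to r4.
  [ 1  0     0     0     -1 ]
  [ 0  1  -1/6   1/2   14/3 ]
  [ 0  0  -1/6   1/2    2/3 ]
  [ 0  0   5/6  -7/2  -13/3 ]
Multiply r3 by -6.
  [ 1  0     0     0     -1 ]
  [ 0  1  -1/6   1/2   14/3 ]
  [ 0  0     1    -3     -4 ]
  [ 0  0   5/6  -7/2  -13/3 ]
Subtract 5/6 times r3 from r4.
  [ 1  0     0    0    -1 ]
  [ 0  1  -1/6  1/2  14/3 ]
  [ 0  0     1   -3    -4 ]
  [ 0  0     0   -1    -1 ]
Multiply r4 by -1.
  [ 1  0     0    0    -1 ]
  [ 0  1  -1/6  1/2  14/3 ]
  [ 0  0     1   -3    -4 ]
  [ 0  0     0    1     1 ]
Add 3 times r4 to r3.
  [ 1  0     0    0    -1 ]
  [ 0  1  -1/6  1/2  14/3 ]
  [ 0  0     1    0    -1 ]
  [ 0  0     0    1     1 ]
Subtract 1/2 times r4 from r2.
  [ 1  0     0  0    -1 ]
  [ 0  1  -1/6  0  25/6 ]
  [ 0  0     1  0    -1 ]
  [ 0  0     0  1     1 ]
Add 1/6 times r3 to r2.
  [ 1  0  0  0  -1 ]
  [ 0  1  0  0   4 ]
  [ 0  0  1  0  -1 ]
  [ 0  0  0  1   1 ]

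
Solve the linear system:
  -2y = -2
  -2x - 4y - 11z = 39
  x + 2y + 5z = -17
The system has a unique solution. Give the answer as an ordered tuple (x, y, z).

Form the augmented matrix and row-reduce:
  [  0  -2    0  |   -2 ]
  [ -2  -4  -11  |   39 ]
  [  1   2    5  |  -17 ]
Swap ρ1 and ρ2.
Multiply ρ1 by -1/2.
Subtract ρ1 from ρ3.
Multiply ρ2 by -1/2.
Multiply ρ3 by -2.
Subtract 11/2 times ρ3 from ρ1.
Subtract 2 times ρ2 from ρ1.
Reading off the last column: x = 6, y = 1, z = -5.

(6, 1, -5)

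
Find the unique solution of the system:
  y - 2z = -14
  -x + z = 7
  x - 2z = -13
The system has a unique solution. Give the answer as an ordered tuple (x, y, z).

Form the augmented matrix and row-reduce:
  [  0  1  -2  |  -14 ]
  [ -1  0   1  |    7 ]
  [  1  0  -2  |  -13 ]
R1 <-> R2
R1 → -1·R1
R3 → R3 − R1
R3 → -1·R3
R2 → R2 + 2·R3
R1 → R1 + R3
Reading off the last column: x = -1, y = -2, z = 6.

(-1, -2, 6)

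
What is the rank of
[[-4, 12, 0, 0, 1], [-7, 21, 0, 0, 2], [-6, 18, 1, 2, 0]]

rank = 3

R1 -> -1/4·R1
  [  1  -3  0  0  -1/4 ]
  [ -7  21  0  0     2 ]
  [ -6  18  1  2     0 ]
R2 -> R2 + 7·R1
  [  1  -3  0  0  -1/4 ]
  [  0   0  0  0   1/4 ]
  [ -6  18  1  2     0 ]
R3 -> R3 + 6·R1
  [ 1  -3  0  0  -1/4 ]
  [ 0   0  0  0   1/4 ]
  [ 0   0  1  2  -3/2 ]
R2 ↔ R3
  [ 1  -3  0  0  -1/4 ]
  [ 0   0  1  2  -3/2 ]
  [ 0   0  0  0   1/4 ]
R3 -> 4·R3
  [ 1  -3  0  0  -1/4 ]
  [ 0   0  1  2  -3/2 ]
  [ 0   0  0  0     1 ]
R2 -> R2 + 3/2·R3
  [ 1  -3  0  0  -1/4 ]
  [ 0   0  1  2     0 ]
  [ 0   0  0  0     1 ]
R1 -> R1 + 1/4·R3
  [ 1  -3  0  0  0 ]
  [ 0   0  1  2  0 ]
  [ 0   0  0  0  1 ]
The reduced form has 3 nonzero rows.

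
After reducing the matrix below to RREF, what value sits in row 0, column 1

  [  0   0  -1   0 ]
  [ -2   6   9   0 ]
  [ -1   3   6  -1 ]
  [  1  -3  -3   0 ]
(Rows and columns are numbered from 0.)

-3

Swap R1 and R2.
  [ -2   6   9   0 ]
  [  0   0  -1   0 ]
  [ -1   3   6  -1 ]
  [  1  -3  -3   0 ]
Multiply R1 by -1/2.
  [  1  -3  -9/2   0 ]
  [  0   0    -1   0 ]
  [ -1   3     6  -1 ]
  [  1  -3    -3   0 ]
Add R1 to R3.
  [ 1  -3  -9/2   0 ]
  [ 0   0    -1   0 ]
  [ 0   0   3/2  -1 ]
  [ 1  -3    -3   0 ]
Subtract R1 from R4.
  [ 1  -3  -9/2   0 ]
  [ 0   0    -1   0 ]
  [ 0   0   3/2  -1 ]
  [ 0   0   3/2   0 ]
Multiply R2 by -1.
  [ 1  -3  -9/2   0 ]
  [ 0   0     1   0 ]
  [ 0   0   3/2  -1 ]
  [ 0   0   3/2   0 ]
Subtract 3/2 times R2 from R3.
  [ 1  -3  -9/2   0 ]
  [ 0   0     1   0 ]
  [ 0   0     0  -1 ]
  [ 0   0   3/2   0 ]
Subtract 3/2 times R2 from R4.
  [ 1  -3  -9/2   0 ]
  [ 0   0     1   0 ]
  [ 0   0     0  -1 ]
  [ 0   0     0   0 ]
Multiply R3 by -1.
  [ 1  -3  -9/2  0 ]
  [ 0   0     1  0 ]
  [ 0   0     0  1 ]
  [ 0   0     0  0 ]
Add 9/2 times R2 to R1.
  [ 1  -3  0  0 ]
  [ 0   0  1  0 ]
  [ 0   0  0  1 ]
  [ 0   0  0  0 ]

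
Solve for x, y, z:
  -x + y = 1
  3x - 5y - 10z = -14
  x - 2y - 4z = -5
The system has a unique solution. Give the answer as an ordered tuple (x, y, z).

(-3, -2, 3/2)

Form the augmented matrix and row-reduce:
  [ -1   1    0  |    1 ]
  [  3  -5  -10  |  -14 ]
  [  1  -2   -4  |   -5 ]
R1 -> -1·R1
  [ 1  -1    0  |   -1 ]
  [ 3  -5  -10  |  -14 ]
  [ 1  -2   -4  |   -5 ]
R2 -> R2 − 3·R1
  [ 1  -1    0  |   -1 ]
  [ 0  -2  -10  |  -11 ]
  [ 1  -2   -4  |   -5 ]
R3 -> R3 − R1
  [ 1  -1    0  |   -1 ]
  [ 0  -2  -10  |  -11 ]
  [ 0  -1   -4  |   -4 ]
R2 -> -1/2·R2
  [ 1  -1   0  |    -1 ]
  [ 0   1   5  |  11/2 ]
  [ 0  -1  -4  |    -4 ]
R3 -> R3 + R2
  [ 1  -1  0  |    -1 ]
  [ 0   1  5  |  11/2 ]
  [ 0   0  1  |   3/2 ]
R2 -> R2 − 5·R3
  [ 1  -1  0  |   -1 ]
  [ 0   1  0  |   -2 ]
  [ 0   0  1  |  3/2 ]
R1 -> R1 + R2
  [ 1  0  0  |   -3 ]
  [ 0  1  0  |   -2 ]
  [ 0  0  1  |  3/2 ]
Reading off the last column: x = -3, y = -2, z = 3/2.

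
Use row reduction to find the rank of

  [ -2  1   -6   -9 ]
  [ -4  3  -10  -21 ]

Multiply R1 by -1/2.
  [  1  -1/2    3  9/2 ]
  [ -4     3  -10  -21 ]
Add 4 times R1 to R2.
  [ 1  -1/2  3  9/2 ]
  [ 0     1  2   -3 ]
Add 1/2 times R2 to R1.
  [ 1  0  4   3 ]
  [ 0  1  2  -3 ]
The reduced form has 2 nonzero rows.

rank = 2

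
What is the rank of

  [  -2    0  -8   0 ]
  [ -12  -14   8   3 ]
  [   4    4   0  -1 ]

ρ1 ← -1/2·ρ1
  [   1    0  4   0 ]
  [ -12  -14  8   3 ]
  [   4    4  0  -1 ]
ρ2 ← ρ2 + 12·ρ1
  [ 1    0   4   0 ]
  [ 0  -14  56   3 ]
  [ 4    4   0  -1 ]
ρ3 ← ρ3 − 4·ρ1
  [ 1    0    4   0 ]
  [ 0  -14   56   3 ]
  [ 0    4  -16  -1 ]
ρ2 ← -1/14·ρ2
  [ 1  0    4      0 ]
  [ 0  1   -4  -3/14 ]
  [ 0  4  -16     -1 ]
ρ3 ← ρ3 − 4·ρ2
  [ 1  0   4      0 ]
  [ 0  1  -4  -3/14 ]
  [ 0  0   0   -1/7 ]
ρ3 ← -7·ρ3
  [ 1  0   4      0 ]
  [ 0  1  -4  -3/14 ]
  [ 0  0   0      1 ]
ρ2 ← ρ2 + 3/14·ρ3
  [ 1  0   4  0 ]
  [ 0  1  -4  0 ]
  [ 0  0   0  1 ]
The reduced form has 3 nonzero rows.

rank = 3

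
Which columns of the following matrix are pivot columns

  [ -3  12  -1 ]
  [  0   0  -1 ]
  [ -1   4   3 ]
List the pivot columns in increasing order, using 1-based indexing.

1, 3

ρ1 -> -1/3·ρ1
  [  1  -4  1/3 ]
  [  0   0   -1 ]
  [ -1   4    3 ]
ρ3 -> ρ3 + ρ1
  [ 1  -4   1/3 ]
  [ 0   0    -1 ]
  [ 0   0  10/3 ]
ρ2 -> -1·ρ2
  [ 1  -4   1/3 ]
  [ 0   0     1 ]
  [ 0   0  10/3 ]
ρ3 -> ρ3 − 10/3·ρ2
  [ 1  -4  1/3 ]
  [ 0   0    1 ]
  [ 0   0    0 ]
ρ1 -> ρ1 − 1/3·ρ2
  [ 1  -4  0 ]
  [ 0   0  1 ]
  [ 0   0  0 ]
Pivot columns are the columns containing a leading 1.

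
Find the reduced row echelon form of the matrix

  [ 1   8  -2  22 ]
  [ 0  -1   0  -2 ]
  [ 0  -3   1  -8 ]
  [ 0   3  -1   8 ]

[[1, 0, 0, 2], [0, 1, 0, 2], [0, 0, 1, -2], [0, 0, 0, 0]]

ρ2 ← -1·ρ2
  [ 1   8  -2  22 ]
  [ 0   1   0   2 ]
  [ 0  -3   1  -8 ]
  [ 0   3  -1   8 ]
ρ3 ← ρ3 + 3·ρ2
  [ 1  8  -2  22 ]
  [ 0  1   0   2 ]
  [ 0  0   1  -2 ]
  [ 0  3  -1   8 ]
ρ4 ← ρ4 − 3·ρ2
  [ 1  8  -2  22 ]
  [ 0  1   0   2 ]
  [ 0  0   1  -2 ]
  [ 0  0  -1   2 ]
ρ4 ← ρ4 + ρ3
  [ 1  8  -2  22 ]
  [ 0  1   0   2 ]
  [ 0  0   1  -2 ]
  [ 0  0   0   0 ]
ρ1 ← ρ1 + 2·ρ3
  [ 1  8  0  18 ]
  [ 0  1  0   2 ]
  [ 0  0  1  -2 ]
  [ 0  0  0   0 ]
ρ1 ← ρ1 − 8·ρ2
  [ 1  0  0   2 ]
  [ 0  1  0   2 ]
  [ 0  0  1  -2 ]
  [ 0  0  0   0 ]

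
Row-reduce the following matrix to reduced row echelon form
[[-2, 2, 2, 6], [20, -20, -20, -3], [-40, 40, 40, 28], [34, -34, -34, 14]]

ρ1 -> -1/2·ρ1
  [   1   -1   -1  -3 ]
  [  20  -20  -20  -3 ]
  [ -40   40   40  28 ]
  [  34  -34  -34  14 ]
ρ2 -> ρ2 − 20·ρ1
  [   1   -1   -1  -3 ]
  [   0    0    0  57 ]
  [ -40   40   40  28 ]
  [  34  -34  -34  14 ]
ρ3 -> ρ3 + 40·ρ1
  [  1   -1   -1   -3 ]
  [  0    0    0   57 ]
  [  0    0    0  -92 ]
  [ 34  -34  -34   14 ]
ρ4 -> ρ4 − 34·ρ1
  [ 1  -1  -1   -3 ]
  [ 0   0   0   57 ]
  [ 0   0   0  -92 ]
  [ 0   0   0  116 ]
ρ2 -> 1/57·ρ2
  [ 1  -1  -1   -3 ]
  [ 0   0   0    1 ]
  [ 0   0   0  -92 ]
  [ 0   0   0  116 ]
ρ3 -> ρ3 + 92·ρ2
  [ 1  -1  -1   -3 ]
  [ 0   0   0    1 ]
  [ 0   0   0    0 ]
  [ 0   0   0  116 ]
ρ4 -> ρ4 − 116·ρ2
  [ 1  -1  -1  -3 ]
  [ 0   0   0   1 ]
  [ 0   0   0   0 ]
  [ 0   0   0   0 ]
ρ1 -> ρ1 + 3·ρ2
  [ 1  -1  -1  0 ]
  [ 0   0   0  1 ]
  [ 0   0   0  0 ]
  [ 0   0   0  0 ]

[[1, -1, -1, 0], [0, 0, 0, 1], [0, 0, 0, 0], [0, 0, 0, 0]]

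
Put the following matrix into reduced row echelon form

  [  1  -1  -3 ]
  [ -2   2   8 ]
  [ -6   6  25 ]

Add 2 times R1 to R2.
  [  1  -1  -3 ]
  [  0   0   2 ]
  [ -6   6  25 ]
Add 6 times R1 to R3.
  [ 1  -1  -3 ]
  [ 0   0   2 ]
  [ 0   0   7 ]
Multiply R2 by 1/2.
  [ 1  -1  -3 ]
  [ 0   0   1 ]
  [ 0   0   7 ]
Subtract 7 times R2 from R3.
  [ 1  -1  -3 ]
  [ 0   0   1 ]
  [ 0   0   0 ]
Add 3 times R2 to R1.
  [ 1  -1  0 ]
  [ 0   0  1 ]
  [ 0   0  0 ]

[[1, -1, 0], [0, 0, 1], [0, 0, 0]]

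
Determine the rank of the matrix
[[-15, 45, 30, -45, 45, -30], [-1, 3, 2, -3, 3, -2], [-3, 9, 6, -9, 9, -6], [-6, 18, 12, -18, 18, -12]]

rank = 1

ρ1 := -1/15·ρ1
  [  1  -3  -2    3  -3    2 ]
  [ -1   3   2   -3   3   -2 ]
  [ -3   9   6   -9   9   -6 ]
  [ -6  18  12  -18  18  -12 ]
ρ2 := ρ2 + ρ1
  [  1  -3  -2    3  -3    2 ]
  [  0   0   0    0   0    0 ]
  [ -3   9   6   -9   9   -6 ]
  [ -6  18  12  -18  18  -12 ]
ρ3 := ρ3 + 3·ρ1
  [  1  -3  -2    3  -3    2 ]
  [  0   0   0    0   0    0 ]
  [  0   0   0    0   0    0 ]
  [ -6  18  12  -18  18  -12 ]
ρ4 := ρ4 + 6·ρ1
  [ 1  -3  -2  3  -3  2 ]
  [ 0   0   0  0   0  0 ]
  [ 0   0   0  0   0  0 ]
  [ 0   0   0  0   0  0 ]
The reduced form has 1 nonzero row.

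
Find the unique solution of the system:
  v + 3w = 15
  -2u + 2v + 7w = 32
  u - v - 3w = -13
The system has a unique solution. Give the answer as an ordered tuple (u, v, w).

(2, -3, 6)

Form the augmented matrix and row-reduce:
  [  0   1   3  |   15 ]
  [ -2   2   7  |   32 ]
  [  1  -1  -3  |  -13 ]
ρ1 <=> ρ2
  [ -2   2   7  |   32 ]
  [  0   1   3  |   15 ]
  [  1  -1  -3  |  -13 ]
ρ1 := -1/2·ρ1
  [ 1  -1  -7/2  |  -16 ]
  [ 0   1     3  |   15 ]
  [ 1  -1    -3  |  -13 ]
ρ3 := ρ3 − ρ1
  [ 1  -1  -7/2  |  -16 ]
  [ 0   1     3  |   15 ]
  [ 0   0   1/2  |    3 ]
ρ3 := 2·ρ3
  [ 1  -1  -7/2  |  -16 ]
  [ 0   1     3  |   15 ]
  [ 0   0     1  |    6 ]
ρ2 := ρ2 − 3·ρ3
  [ 1  -1  -7/2  |  -16 ]
  [ 0   1     0  |   -3 ]
  [ 0   0     1  |    6 ]
ρ1 := ρ1 + 7/2·ρ3
  [ 1  -1  0  |   5 ]
  [ 0   1  0  |  -3 ]
  [ 0   0  1  |   6 ]
ρ1 := ρ1 + ρ2
  [ 1  0  0  |   2 ]
  [ 0  1  0  |  -3 ]
  [ 0  0  1  |   6 ]
Reading off the last column: u = 2, v = -3, w = 6.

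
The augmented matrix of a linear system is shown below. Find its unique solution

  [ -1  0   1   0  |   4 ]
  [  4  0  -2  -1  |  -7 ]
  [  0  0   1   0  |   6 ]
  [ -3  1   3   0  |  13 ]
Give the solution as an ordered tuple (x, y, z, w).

ρ1 → -1·ρ1
  [  1  0  -1   0  |  -4 ]
  [  4  0  -2  -1  |  -7 ]
  [  0  0   1   0  |   6 ]
  [ -3  1   3   0  |  13 ]
ρ2 → ρ2 − 4·ρ1
  [  1  0  -1   0  |  -4 ]
  [  0  0   2  -1  |   9 ]
  [  0  0   1   0  |   6 ]
  [ -3  1   3   0  |  13 ]
ρ4 → ρ4 + 3·ρ1
  [ 1  0  -1   0  |  -4 ]
  [ 0  0   2  -1  |   9 ]
  [ 0  0   1   0  |   6 ]
  [ 0  1   0   0  |   1 ]
ρ2 <=> ρ4
  [ 1  0  -1   0  |  -4 ]
  [ 0  1   0   0  |   1 ]
  [ 0  0   1   0  |   6 ]
  [ 0  0   2  -1  |   9 ]
ρ4 → ρ4 − 2·ρ3
  [ 1  0  -1   0  |  -4 ]
  [ 0  1   0   0  |   1 ]
  [ 0  0   1   0  |   6 ]
  [ 0  0   0  -1  |  -3 ]
ρ4 → -1·ρ4
  [ 1  0  -1  0  |  -4 ]
  [ 0  1   0  0  |   1 ]
  [ 0  0   1  0  |   6 ]
  [ 0  0   0  1  |   3 ]
ρ1 → ρ1 + ρ3
  [ 1  0  0  0  |  2 ]
  [ 0  1  0  0  |  1 ]
  [ 0  0  1  0  |  6 ]
  [ 0  0  0  1  |  3 ]
Reading off the last column: x = 2, y = 1, z = 6, w = 3.

(2, 1, 6, 3)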